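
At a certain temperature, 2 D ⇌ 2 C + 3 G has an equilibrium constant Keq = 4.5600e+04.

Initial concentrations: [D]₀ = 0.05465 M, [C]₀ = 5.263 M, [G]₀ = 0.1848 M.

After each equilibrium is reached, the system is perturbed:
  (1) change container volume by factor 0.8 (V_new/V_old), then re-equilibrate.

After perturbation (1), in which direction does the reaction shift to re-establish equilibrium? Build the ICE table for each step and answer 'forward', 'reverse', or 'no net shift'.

Direction: reverse

Q₀ = 58.53 vs Keq = 4.5600e+04 ⇒ Q<K, forward
Step 1:
                    D           C           G
  init        0.05465       5.263      0.1848
  Δ          -0.05132     0.05132     0.07698
  eq         0.003333       5.314      0.2618
  solve Keq expr → x = 0.02566; check Q = 4.5600e+04
Then change container volume by factor 0.8 (V_new/V_old).
Step 2:
                    D           C           G
  init       0.004166       6.643      0.3272
  Δ          0.001591   -0.001591   -0.002387
  eq         0.005758       6.641      0.3248
  solve Keq expr → x = -7.9568e-04; check Q = 4.5600e+04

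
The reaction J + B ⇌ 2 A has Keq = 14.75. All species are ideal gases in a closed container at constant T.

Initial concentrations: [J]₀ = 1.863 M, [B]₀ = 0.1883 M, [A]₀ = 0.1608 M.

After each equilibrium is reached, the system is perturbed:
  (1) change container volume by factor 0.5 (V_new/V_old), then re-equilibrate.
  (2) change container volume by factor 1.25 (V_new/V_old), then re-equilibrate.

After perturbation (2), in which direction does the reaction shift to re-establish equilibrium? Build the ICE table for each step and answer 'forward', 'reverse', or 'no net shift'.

Q₀ = 0.07371 vs Keq = 14.75 ⇒ Q<K, forward
Step 1:
                  J         B         A
  init        1.863    0.1883    0.1608
  Δ         -0.1776   -0.1776    0.3552
  eq          1.685   0.01071     0.516
  solve Keq expr → x = 0.1776; check Q = 14.75
Then change container volume by factor 0.5 (V_new/V_old).
Step 2:
                  J         B         A
  init        3.371   0.02142     1.032
  Δ               0         0         0
  eq          3.371   0.02142     1.032
  solve Keq expr → x = 0; check Q = 14.75
Then change container volume by factor 1.25 (V_new/V_old).
Step 3:
                  J         B         A
  init        2.697   0.01714    0.8256
  Δ               0         0         0
  eq          2.697   0.01714    0.8256
  solve Keq expr → x = 0; check Q = 14.75

Direction: no net shift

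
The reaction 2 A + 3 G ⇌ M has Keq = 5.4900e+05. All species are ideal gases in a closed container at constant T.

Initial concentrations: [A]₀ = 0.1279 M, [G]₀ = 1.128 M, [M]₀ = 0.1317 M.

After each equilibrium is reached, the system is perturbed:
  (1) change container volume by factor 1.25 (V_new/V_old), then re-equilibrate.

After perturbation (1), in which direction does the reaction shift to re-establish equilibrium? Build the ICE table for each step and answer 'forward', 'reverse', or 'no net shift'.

Q₀ = 5.609 vs Keq = 5.4900e+05 ⇒ Q<K, forward
Step 1:
                    A           G           M
  init         0.1279       1.128      0.1317
  Δ           -0.1272     -0.1909     0.06362
  eq       6.5748e-04      0.9371      0.1953
  solve Keq expr → x = 0.06362; check Q = 5.4900e+05
Then change container volume by factor 1.25 (V_new/V_old).
Step 2:
                    A           G           M
  init     5.2599e-04      0.7497      0.1563
  Δ        2.9475e-04  4.4213e-04 -1.4738e-04
  eq       8.2074e-04      0.7502      0.1561
  solve Keq expr → x = -1.4738e-04; check Q = 5.4900e+05

Direction: reverse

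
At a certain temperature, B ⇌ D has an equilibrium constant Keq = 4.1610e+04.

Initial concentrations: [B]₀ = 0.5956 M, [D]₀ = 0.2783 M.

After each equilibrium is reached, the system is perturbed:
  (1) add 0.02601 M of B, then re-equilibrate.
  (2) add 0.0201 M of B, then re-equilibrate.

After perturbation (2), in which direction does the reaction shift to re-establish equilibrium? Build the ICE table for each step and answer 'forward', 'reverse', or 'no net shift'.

Q₀ = 0.4673 vs Keq = 4.1610e+04 ⇒ Q<K, forward
Step 1:
                   B          D
  init        0.5956     0.2783
  Δ          -0.5956     0.5956
  eq      2.1002e-05     0.8739
  solve Keq expr → x = 0.5956; check Q = 4.1610e+04
Then add 0.02601 M of B.
Step 2:
                   B          D
  init       0.02603     0.8739
  Δ         -0.02601    0.02601
  eq      2.1627e-05     0.8999
  solve Keq expr → x = 0.02601; check Q = 4.1610e+04
Then add 0.0201 M of B.
Step 3:
                   B          D
  init       0.02012     0.8999
  Δ          -0.0201     0.0201
  eq      2.2110e-05       0.92
  solve Keq expr → x = 0.0201; check Q = 4.1610e+04

Direction: forward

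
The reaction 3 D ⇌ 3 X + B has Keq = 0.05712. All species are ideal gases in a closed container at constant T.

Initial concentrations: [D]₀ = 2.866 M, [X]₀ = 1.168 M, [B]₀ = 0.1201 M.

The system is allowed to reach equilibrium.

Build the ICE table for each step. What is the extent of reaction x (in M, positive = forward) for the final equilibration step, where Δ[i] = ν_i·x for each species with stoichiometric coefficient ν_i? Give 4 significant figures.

Q₀ = 0.008129 vs Keq = 0.05712 ⇒ Q<K, forward
Step 1:
                    D           X           B
  I             2.866       1.168      0.1201
  C           -0.3706      0.3706      0.1235
  E             2.495       1.539      0.2436
  solve Keq expr → x = 0.1235; check Q = 0.05712

x = 0.1235 M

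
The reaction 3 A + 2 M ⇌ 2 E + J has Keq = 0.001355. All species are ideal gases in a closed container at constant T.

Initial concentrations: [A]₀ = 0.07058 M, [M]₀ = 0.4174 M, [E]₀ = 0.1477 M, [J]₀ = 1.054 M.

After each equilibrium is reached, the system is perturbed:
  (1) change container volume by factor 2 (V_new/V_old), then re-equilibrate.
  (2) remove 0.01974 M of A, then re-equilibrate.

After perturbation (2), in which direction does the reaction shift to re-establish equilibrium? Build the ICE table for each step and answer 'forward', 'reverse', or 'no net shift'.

Q₀ = 375.4 vs Keq = 0.001355 ⇒ Q>K, reverse
Step 1:
                    A           M           E           J
  Initial     0.07058      0.4174      0.1477       1.054
  Change       0.2167      0.1445     -0.1445    -0.07224
  Equil        0.2873      0.5619    0.003215      0.9818
  solve Keq expr → x = -0.07224; check Q = 0.001355
Then change container volume by factor 2 (V_new/V_old).
Step 2:
                    A           M           E           J
  Initial      0.1437      0.2809    0.001607      0.4909
  Change     0.001187  7.9107e-04 -7.9107e-04 -3.9554e-04
  Equil        0.1448      0.2817  8.1627e-04      0.4905
  solve Keq expr → x = -3.9554e-04; check Q = 0.001355
Then remove 0.01974 M of A.
Step 3:
                    A           M           E           J
  Initial      0.1251      0.2817  8.1627e-04      0.4905
  Change   2.3813e-04  1.5875e-04 -1.5875e-04 -7.9377e-05
  Equil        0.1253      0.2819  6.5751e-04      0.4904
  solve Keq expr → x = -7.9377e-05; check Q = 0.001355

Direction: reverse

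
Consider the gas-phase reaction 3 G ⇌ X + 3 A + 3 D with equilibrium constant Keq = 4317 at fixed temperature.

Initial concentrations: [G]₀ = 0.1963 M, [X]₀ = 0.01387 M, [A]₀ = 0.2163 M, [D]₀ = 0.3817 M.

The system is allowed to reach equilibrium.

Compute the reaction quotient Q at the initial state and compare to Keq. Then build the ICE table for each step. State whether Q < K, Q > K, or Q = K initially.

Q₀ = 0.001032 vs Keq = 4317 ⇒ Q<K, forward
Step 1:
                    G           X           A           D
  I            0.1963     0.01387      0.2163      0.3817
  C           -0.1902     0.06341      0.1902      0.1902
  E          0.006082     0.07728      0.4065      0.5719
  solve Keq expr → x = 0.06341; check Q = 4317

Q₀ = 0.001032; Q < K (proceeds forward)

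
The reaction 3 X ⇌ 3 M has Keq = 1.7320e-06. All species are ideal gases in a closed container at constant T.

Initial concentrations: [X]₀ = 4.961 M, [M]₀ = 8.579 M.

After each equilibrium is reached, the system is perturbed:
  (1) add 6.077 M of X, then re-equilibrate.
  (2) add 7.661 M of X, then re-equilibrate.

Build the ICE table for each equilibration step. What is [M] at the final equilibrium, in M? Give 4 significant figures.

[M]_eq = 0.3237 M

Q₀ = 5.171 vs Keq = 1.7320e-06 ⇒ Q>K, reverse
Step 1:
                  X         M
  init        4.961     8.579
  Δ           8.418    -8.418
  eq          13.38    0.1607
  solve Keq expr → x = -2.806; check Q = 1.7320e-06
Then add 6.077 M of X.
Step 2:
                  X         M
  init        19.46    0.1607
  Δ        -0.07211   0.07211
  eq          19.38    0.2328
  solve Keq expr → x = 0.02404; check Q = 1.7320e-06
Then add 7.661 M of X.
Step 3:
                  X         M
  init        27.05    0.2328
  Δ        -0.09091   0.09091
  eq          26.95    0.3237
  solve Keq expr → x = 0.0303; check Q = 1.7320e-06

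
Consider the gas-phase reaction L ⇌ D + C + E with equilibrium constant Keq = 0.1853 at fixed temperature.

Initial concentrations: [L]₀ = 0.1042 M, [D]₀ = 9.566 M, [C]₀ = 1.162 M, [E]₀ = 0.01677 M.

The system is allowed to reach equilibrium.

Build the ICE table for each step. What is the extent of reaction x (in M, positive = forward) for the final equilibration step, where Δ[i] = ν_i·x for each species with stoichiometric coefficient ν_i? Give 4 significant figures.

Q₀ = 1.789 vs Keq = 0.1853 ⇒ Q>K, reverse
Step 1:
                  L         D         C         E
  Initial    0.1042     9.566     1.162   0.01677
  Change    0.01476  -0.01476  -0.01476  -0.01476
  Equil       0.119     9.551     1.147  0.002012
  solve Keq expr → x = -0.01476; check Q = 0.1853

x = -0.01476 M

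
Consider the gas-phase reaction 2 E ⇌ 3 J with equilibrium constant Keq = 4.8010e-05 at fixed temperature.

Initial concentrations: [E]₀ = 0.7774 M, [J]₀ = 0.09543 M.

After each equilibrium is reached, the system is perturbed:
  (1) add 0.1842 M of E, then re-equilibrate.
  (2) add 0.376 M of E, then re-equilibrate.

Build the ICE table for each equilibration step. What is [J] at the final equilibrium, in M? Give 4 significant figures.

Q₀ = 0.001438 vs Keq = 4.8010e-05 ⇒ Q>K, reverse
Step 1:
                   E          J
  I           0.7774    0.09543
  C           0.0424   -0.06359
  E           0.8198    0.03184
  solve Keq expr → x = -0.0212; check Q = 4.8010e-05
Then add 0.1842 M of E.
Step 2:
                   E          J
  I            1.004    0.03184
  C        -0.003022   0.004533
  E            1.001    0.03637
  solve Keq expr → x = 0.001511; check Q = 4.8010e-05
Then add 0.376 M of E.
Step 3:
                   E          J
  I            1.377    0.03637
  C        -0.005662   0.008492
  E            1.371    0.04486
  solve Keq expr → x = 0.002831; check Q = 4.8010e-05

[J]_eq = 0.04486 M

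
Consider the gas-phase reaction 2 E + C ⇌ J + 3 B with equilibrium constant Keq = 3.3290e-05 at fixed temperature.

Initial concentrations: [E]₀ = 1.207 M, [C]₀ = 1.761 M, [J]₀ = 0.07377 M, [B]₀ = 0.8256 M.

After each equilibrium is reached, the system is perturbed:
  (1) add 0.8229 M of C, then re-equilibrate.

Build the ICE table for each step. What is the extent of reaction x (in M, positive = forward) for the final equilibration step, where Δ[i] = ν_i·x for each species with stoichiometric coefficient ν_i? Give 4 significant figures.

Q₀ = 0.01618 vs Keq = 3.3290e-05 ⇒ Q>K, reverse
Step 1:
                    E           C           J           B
  I             1.207       1.761     0.07377      0.8256
  C            0.1465     0.07327    -0.07327     -0.2198
  E             1.354       1.834  5.0318e-04      0.6058
  solve Keq expr → x = -0.07327; check Q = 3.3290e-05
Then add 0.8229 M of C.
Step 2:
                    E           C           J           B
  I             1.354       2.657  5.0318e-04      0.6058
  C       -4.4559e-04 -2.2280e-04  2.2280e-04  6.6839e-04
  E             1.353       2.657  7.2598e-04      0.6065
  solve Keq expr → x = 2.2280e-04; check Q = 3.3290e-05

x = 2.2280e-04 M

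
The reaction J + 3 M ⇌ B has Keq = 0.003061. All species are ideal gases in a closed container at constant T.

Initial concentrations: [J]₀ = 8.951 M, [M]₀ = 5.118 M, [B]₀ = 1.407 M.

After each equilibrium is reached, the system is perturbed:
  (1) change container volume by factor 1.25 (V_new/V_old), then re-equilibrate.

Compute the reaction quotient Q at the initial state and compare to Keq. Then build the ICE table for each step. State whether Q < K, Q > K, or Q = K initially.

Q₀ = 0.001173; Q < K (proceeds forward)

Q₀ = 0.001173 vs Keq = 0.003061 ⇒ Q<K, forward
Step 1:
                  J         M         B
  Initial     8.951     5.118     1.407
  Change     -0.353    -1.059     0.353
  Equil       8.598     4.059      1.76
  solve Keq expr → x = 0.353; check Q = 0.003061
Then change container volume by factor 1.25 (V_new/V_old).
Step 2:
                  J         M         B
  Initial     6.878     3.247     1.408
  Change     0.1936    0.5809   -0.1936
  Equil       7.072     3.828     1.214
  solve Keq expr → x = -0.1936; check Q = 0.003061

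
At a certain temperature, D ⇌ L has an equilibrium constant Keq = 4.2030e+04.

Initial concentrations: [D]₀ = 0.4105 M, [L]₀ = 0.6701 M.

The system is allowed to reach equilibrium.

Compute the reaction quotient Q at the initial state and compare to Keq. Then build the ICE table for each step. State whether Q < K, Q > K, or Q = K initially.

Q₀ = 1.632; Q < K (proceeds forward)

Q₀ = 1.632 vs Keq = 4.2030e+04 ⇒ Q<K, forward
Step 1:
                    D           L
  init         0.4105      0.6701
  Δ           -0.4105      0.4105
  eq       2.5710e-05       1.081
  solve Keq expr → x = 0.4105; check Q = 4.2030e+04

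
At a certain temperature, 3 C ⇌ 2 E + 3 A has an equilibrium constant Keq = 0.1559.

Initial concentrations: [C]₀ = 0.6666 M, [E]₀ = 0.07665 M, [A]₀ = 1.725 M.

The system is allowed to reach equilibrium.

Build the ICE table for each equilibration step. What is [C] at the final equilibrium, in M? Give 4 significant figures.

Q₀ = 0.1018 vs Keq = 0.1559 ⇒ Q<K, forward
Step 1:
                   C          E          A
  I           0.6666    0.07665      1.725
  C         -0.01903    0.01269    0.01903
  E           0.6476    0.08934      1.744
  solve Keq expr → x = 0.006343; check Q = 0.1559

[C]_eq = 0.6476 M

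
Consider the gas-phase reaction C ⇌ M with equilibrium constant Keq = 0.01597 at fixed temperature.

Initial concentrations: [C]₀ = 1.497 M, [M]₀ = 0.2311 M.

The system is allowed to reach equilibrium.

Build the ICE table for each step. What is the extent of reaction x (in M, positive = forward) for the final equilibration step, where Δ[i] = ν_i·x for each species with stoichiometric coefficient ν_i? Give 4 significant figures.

x = -0.2039 M

Q₀ = 0.1544 vs Keq = 0.01597 ⇒ Q>K, reverse
Step 1:
                   C          M
  Initial      1.497     0.2311
  Change      0.2039    -0.2039
  Equil        1.701    0.02716
  solve Keq expr → x = -0.2039; check Q = 0.01597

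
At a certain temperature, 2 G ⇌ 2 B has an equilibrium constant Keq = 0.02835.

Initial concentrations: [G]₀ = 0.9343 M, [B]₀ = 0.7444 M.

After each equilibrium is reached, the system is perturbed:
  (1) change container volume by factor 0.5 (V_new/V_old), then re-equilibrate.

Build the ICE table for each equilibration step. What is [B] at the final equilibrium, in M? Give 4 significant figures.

[B]_eq = 0.4838 M

Q₀ = 0.6348 vs Keq = 0.02835 ⇒ Q>K, reverse
Step 1:
                    G           B
  I            0.9343      0.7444
  C            0.5025     -0.5025
  E             1.437      0.2419
  solve Keq expr → x = -0.2512; check Q = 0.02835
Then change container volume by factor 0.5 (V_new/V_old).
Step 2:
                    G           B
  I             2.874      0.4838
  C                 0           0
  E             2.874      0.4838
  solve Keq expr → x = 0; check Q = 0.02835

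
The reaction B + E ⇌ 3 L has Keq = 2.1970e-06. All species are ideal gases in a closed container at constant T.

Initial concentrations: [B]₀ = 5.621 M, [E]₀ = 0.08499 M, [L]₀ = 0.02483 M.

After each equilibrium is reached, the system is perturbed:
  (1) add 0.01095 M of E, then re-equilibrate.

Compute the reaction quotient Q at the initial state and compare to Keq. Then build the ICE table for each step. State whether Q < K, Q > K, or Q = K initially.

Q₀ = 3.2044e-05; Q > K (proceeds reverse)

Q₀ = 3.2044e-05 vs Keq = 2.1970e-06 ⇒ Q>K, reverse
Step 1:
                    B           E           L
  init          5.621     0.08499     0.02483
  Δ          0.004825    0.004825    -0.01448
  eq            5.626     0.08982     0.01035
  solve Keq expr → x = -0.004825; check Q = 2.1970e-06
Then add 0.01095 M of E.
Step 2:
                    B           E           L
  init          5.626      0.1008     0.01035
  Δ       -1.3331e-04 -1.3331e-04  3.9993e-04
  eq            5.626      0.1006     0.01075
  solve Keq expr → x = 1.3331e-04; check Q = 2.1970e-06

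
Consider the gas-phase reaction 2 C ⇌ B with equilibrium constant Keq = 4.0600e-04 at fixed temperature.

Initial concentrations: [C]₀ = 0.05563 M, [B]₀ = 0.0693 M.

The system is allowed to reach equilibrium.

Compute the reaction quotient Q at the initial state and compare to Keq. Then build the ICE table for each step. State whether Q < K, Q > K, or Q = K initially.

Q₀ = 22.39; Q > K (proceeds reverse)

Q₀ = 22.39 vs Keq = 4.0600e-04 ⇒ Q>K, reverse
Step 1:
                  C         B
  I         0.05563    0.0693
  C          0.1386  -0.06928
  E          0.1942 1.5312e-05
  solve Keq expr → x = -0.06928; check Q = 4.0600e-04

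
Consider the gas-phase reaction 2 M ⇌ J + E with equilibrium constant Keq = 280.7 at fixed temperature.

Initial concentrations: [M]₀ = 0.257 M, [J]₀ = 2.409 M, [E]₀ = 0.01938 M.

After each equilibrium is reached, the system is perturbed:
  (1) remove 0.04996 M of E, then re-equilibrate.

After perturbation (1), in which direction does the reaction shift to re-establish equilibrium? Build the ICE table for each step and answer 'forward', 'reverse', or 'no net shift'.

Q₀ = 0.7068 vs Keq = 280.7 ⇒ Q<K, forward
Step 1:
                   M          J          E
  Initial      0.257      2.409    0.01938
  Change     -0.2227     0.1114     0.1114
  Equil      0.03426       2.52     0.1307
  solve Keq expr → x = 0.1114; check Q = 280.7
Then remove 0.04996 M of E.
Step 2:
                   M          J          E
  Initial    0.03426       2.52    0.08079
  Change   -0.006755   0.003377   0.003377
  Equil      0.02751      2.524    0.08417
  solve Keq expr → x = 0.003377; check Q = 280.7

Direction: forward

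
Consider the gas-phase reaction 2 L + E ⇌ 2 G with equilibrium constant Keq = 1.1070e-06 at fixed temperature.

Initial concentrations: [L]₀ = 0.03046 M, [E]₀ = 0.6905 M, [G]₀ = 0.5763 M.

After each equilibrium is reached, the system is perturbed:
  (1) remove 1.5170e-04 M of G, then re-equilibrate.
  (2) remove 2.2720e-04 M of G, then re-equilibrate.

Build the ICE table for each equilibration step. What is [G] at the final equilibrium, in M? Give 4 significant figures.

Q₀ = 518.4 vs Keq = 1.1070e-06 ⇒ Q>K, reverse
Step 1:
                    L           E           G
  Initial     0.03046      0.6905      0.5763
  Change       0.5757      0.2878     -0.5757
  Equil        0.6061      0.9783  6.3079e-04
  solve Keq expr → x = -0.2878; check Q = 1.1070e-06
Then remove 1.5170e-04 M of G.
Step 2:
                    L           E           G
  Initial      0.6061      0.9783  4.7909e-04
  Change  -1.5152e-04 -7.5759e-05  1.5152e-04
  Equil         0.606      0.9783  6.3060e-04
  solve Keq expr → x = 7.5759e-05; check Q = 1.1070e-06
Then remove 2.2720e-04 M of G.
Step 3:
                    L           E           G
  Initial       0.606      0.9783  4.0340e-04
  Change  -2.2693e-04 -1.1346e-04  2.2693e-04
  Equil        0.6058      0.9781  6.3033e-04
  solve Keq expr → x = 1.1346e-04; check Q = 1.1070e-06

[G]_eq = 6.3033e-04 M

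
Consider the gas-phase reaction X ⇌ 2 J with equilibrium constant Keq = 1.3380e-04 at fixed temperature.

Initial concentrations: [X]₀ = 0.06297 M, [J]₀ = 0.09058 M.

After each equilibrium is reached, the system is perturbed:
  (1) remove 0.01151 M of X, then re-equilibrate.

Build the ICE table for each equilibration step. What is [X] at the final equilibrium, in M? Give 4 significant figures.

Q₀ = 0.1303 vs Keq = 1.3380e-04 ⇒ Q>K, reverse
Step 1:
                   X          J
  I          0.06297    0.09058
  C           0.0434   -0.08681
  E           0.1064   0.003773
  solve Keq expr → x = -0.0434; check Q = 1.3380e-04
Then remove 0.01151 M of X.
Step 2:
                   X          J
  I          0.09486   0.003773
  C       1.0400e-04 -2.0800e-04
  E          0.09497   0.003565
  solve Keq expr → x = -1.0400e-04; check Q = 1.3380e-04

[X]_eq = 0.09497 M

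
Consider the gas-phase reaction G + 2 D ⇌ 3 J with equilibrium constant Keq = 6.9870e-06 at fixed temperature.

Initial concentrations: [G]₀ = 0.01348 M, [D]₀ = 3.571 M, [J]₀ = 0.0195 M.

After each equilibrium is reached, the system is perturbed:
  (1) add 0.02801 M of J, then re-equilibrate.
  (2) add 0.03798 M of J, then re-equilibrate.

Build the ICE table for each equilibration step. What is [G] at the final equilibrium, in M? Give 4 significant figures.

[G]_eq = 0.03697 M

Q₀ = 4.3135e-05 vs Keq = 6.9870e-06 ⇒ Q>K, reverse
Step 1:
                   G          D          J
  Initial    0.01348      3.571     0.0195
  Change    0.002728   0.005457  -0.008185
  Equil      0.01621      3.576    0.01131
  solve Keq expr → x = -0.002728; check Q = 6.9870e-06
Then add 0.02801 M of J.
Step 2:
                   G          D          J
  Initial    0.01621      3.576    0.03932
  Change    0.008739    0.01748   -0.02622
  Equil      0.02495      3.594    0.01311
  solve Keq expr → x = -0.008739; check Q = 6.9870e-06
Then add 0.03798 M of J.
Step 3:
                   G          D          J
  Initial    0.02495      3.594    0.05109
  Change     0.01203    0.02405   -0.03608
  Equil      0.03697      3.618    0.01501
  solve Keq expr → x = -0.01203; check Q = 6.9870e-06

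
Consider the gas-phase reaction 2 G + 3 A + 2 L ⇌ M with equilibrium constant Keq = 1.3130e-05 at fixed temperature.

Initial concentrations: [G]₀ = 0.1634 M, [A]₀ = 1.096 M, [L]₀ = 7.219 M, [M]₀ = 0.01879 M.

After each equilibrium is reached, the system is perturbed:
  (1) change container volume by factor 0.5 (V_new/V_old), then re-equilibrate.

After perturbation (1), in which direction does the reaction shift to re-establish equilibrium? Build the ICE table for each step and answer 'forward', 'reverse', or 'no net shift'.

Q₀ = 0.01026 vs Keq = 1.3130e-05 ⇒ Q>K, reverse
Step 1:
                  G         A         L         M
  init       0.1634     1.096     7.219   0.01879
  Δ         0.03749   0.05624   0.03749  -0.01875
  eq         0.2009     1.152     7.256 4.2686e-05
  solve Keq expr → x = -0.01875; check Q = 1.3130e-05
Then change container volume by factor 0.5 (V_new/V_old).
Step 2:
                  G         A         L         M
  init       0.4018     2.304     14.51 8.5372e-05
  Δ           -0.01  -0.01501     -0.01  0.005002
  eq         0.3918     2.289      14.5  0.005087
  solve Keq expr → x = 0.005002; check Q = 1.3130e-05

Direction: forward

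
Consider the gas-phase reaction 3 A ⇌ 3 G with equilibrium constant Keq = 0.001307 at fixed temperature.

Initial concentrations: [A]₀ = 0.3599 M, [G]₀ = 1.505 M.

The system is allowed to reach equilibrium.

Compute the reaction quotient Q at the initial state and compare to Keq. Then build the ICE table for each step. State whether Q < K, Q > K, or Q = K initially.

Q₀ = 73.12; Q > K (proceeds reverse)

Q₀ = 73.12 vs Keq = 0.001307 ⇒ Q>K, reverse
Step 1:
                  A         G
  I          0.3599     1.505
  C           1.321    -1.321
  E           1.681    0.1838
  solve Keq expr → x = -0.4404; check Q = 0.001307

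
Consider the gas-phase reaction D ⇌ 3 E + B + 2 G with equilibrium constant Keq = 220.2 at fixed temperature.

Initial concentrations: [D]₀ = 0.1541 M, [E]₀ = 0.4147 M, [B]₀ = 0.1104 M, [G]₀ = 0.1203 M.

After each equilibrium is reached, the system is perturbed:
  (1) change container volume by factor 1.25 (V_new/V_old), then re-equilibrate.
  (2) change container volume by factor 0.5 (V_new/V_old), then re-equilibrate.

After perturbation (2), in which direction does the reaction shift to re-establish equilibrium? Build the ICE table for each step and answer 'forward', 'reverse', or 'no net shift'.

Direction: reverse

Q₀ = 7.3943e-04 vs Keq = 220.2 ⇒ Q<K, forward
Step 1:
                  D         E         B         G
  init       0.1541    0.4147    0.1104    0.1203
  Δ          -0.154    0.4619     0.154    0.3079
  eq      1.4825e-04    0.8766    0.2644    0.4282
  solve Keq expr → x = 0.154; check Q = 220.2
Then change container volume by factor 1.25 (V_new/V_old).
Step 2:
                  D         E         B         G
  init    1.1860e-04    0.7012    0.2115    0.3426
  Δ       -7.9648e-05 2.3894e-04 7.9648e-05 1.5930e-04
  eq      3.8954e-05    0.7015    0.2116    0.3427
  solve Keq expr → x = 7.9648e-05; check Q = 220.2
Then change container volume by factor 0.5 (V_new/V_old).
Step 3:
                  D         E         B         G
  init    7.7908e-05     1.403    0.4231    0.6854
  Δ        0.002331 -0.006994 -0.002331 -0.004663
  eq       0.002409     1.396    0.4208    0.6808
  solve Keq expr → x = -0.002331; check Q = 220.2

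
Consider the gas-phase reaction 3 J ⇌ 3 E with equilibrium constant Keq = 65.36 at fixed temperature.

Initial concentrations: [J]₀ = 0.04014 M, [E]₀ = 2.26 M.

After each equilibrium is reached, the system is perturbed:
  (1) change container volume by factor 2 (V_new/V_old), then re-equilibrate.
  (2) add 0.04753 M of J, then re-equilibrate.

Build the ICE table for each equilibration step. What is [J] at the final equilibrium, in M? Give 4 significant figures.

[J]_eq = 0.2382 M

Q₀ = 1.7848e+05 vs Keq = 65.36 ⇒ Q>K, reverse
Step 1:
                  J         E
  I         0.04014      2.26
  C          0.4173   -0.4173
  E          0.4575     1.843
  solve Keq expr → x = -0.1391; check Q = 65.36
Then change container volume by factor 2 (V_new/V_old).
Step 2:
                  J         E
  I          0.2287    0.9213
  C               0         0
  E          0.2287    0.9213
  solve Keq expr → x = 0; check Q = 65.36
Then add 0.04753 M of J.
Step 3:
                  J         E
  I          0.2763    0.9213
  C        -0.03808   0.03808
  E          0.2382    0.9594
  solve Keq expr → x = 0.01269; check Q = 65.36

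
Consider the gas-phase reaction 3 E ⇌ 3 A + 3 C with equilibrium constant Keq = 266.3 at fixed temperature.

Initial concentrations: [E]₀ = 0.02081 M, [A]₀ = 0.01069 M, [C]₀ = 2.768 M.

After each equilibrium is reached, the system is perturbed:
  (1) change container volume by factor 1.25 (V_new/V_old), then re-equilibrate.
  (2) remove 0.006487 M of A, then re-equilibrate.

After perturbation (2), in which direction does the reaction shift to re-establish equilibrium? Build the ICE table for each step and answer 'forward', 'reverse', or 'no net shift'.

Direction: forward

Q₀ = 2.875 vs Keq = 266.3 ⇒ Q<K, forward
Step 1:
                  E         A         C
  I         0.02081   0.01069     2.768
  C        -0.01131   0.01131   0.01131
  E        0.009503     0.022     2.779
  solve Keq expr → x = 0.003769; check Q = 266.3
Then change container volume by factor 1.25 (V_new/V_old).
Step 2:
                  E         A         C
  I        0.007602    0.0176     2.223
  C       -0.001127  0.001127  0.001127
  E        0.006475   0.01873     2.225
  solve Keq expr → x = 3.7583e-04; check Q = 266.3
Then remove 0.006487 M of A.
Step 3:
                  E         A         C
  I        0.006475   0.01224     2.225
  C       -0.001664  0.001664  0.001664
  E        0.004811    0.0139     2.226
  solve Keq expr → x = 5.5468e-04; check Q = 266.3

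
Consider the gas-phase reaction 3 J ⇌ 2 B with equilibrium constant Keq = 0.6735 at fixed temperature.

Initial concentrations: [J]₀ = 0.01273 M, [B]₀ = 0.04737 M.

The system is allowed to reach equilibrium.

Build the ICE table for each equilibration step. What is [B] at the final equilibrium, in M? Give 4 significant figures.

[B]_eq = 0.01326 M

Q₀ = 1088 vs Keq = 0.6735 ⇒ Q>K, reverse
Step 1:
                  J         B
  init      0.01273   0.04737
  Δ         0.05117  -0.03411
  eq         0.0639   0.01326
  solve Keq expr → x = -0.01706; check Q = 0.6735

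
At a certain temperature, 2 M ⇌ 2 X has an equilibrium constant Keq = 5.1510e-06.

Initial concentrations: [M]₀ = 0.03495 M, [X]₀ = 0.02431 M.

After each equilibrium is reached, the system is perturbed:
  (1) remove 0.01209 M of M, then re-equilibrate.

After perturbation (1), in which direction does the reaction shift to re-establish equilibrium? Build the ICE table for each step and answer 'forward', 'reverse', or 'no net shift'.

Q₀ = 0.4838 vs Keq = 5.1510e-06 ⇒ Q>K, reverse
Step 1:
                  M         X
  init      0.03495   0.02431
  Δ         0.02418  -0.02418
  eq        0.05913 1.3419e-04
  solve Keq expr → x = -0.01209; check Q = 5.1510e-06
Then remove 0.01209 M of M.
Step 2:
                  M         X
  init      0.04704 1.3419e-04
  Δ       2.7377e-05 -2.7377e-05
  eq        0.04706 1.0681e-04
  solve Keq expr → x = -1.3689e-05; check Q = 5.1510e-06

Direction: reverse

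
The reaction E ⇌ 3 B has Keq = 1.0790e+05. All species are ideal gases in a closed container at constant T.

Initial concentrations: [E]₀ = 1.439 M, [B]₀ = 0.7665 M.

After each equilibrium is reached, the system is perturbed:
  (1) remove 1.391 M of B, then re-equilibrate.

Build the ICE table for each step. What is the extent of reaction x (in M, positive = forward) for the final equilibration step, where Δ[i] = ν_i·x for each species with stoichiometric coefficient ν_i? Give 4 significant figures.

Q₀ = 0.313 vs Keq = 1.0790e+05 ⇒ Q<K, forward
Step 1:
                    E           B
  init          1.439      0.7665
  Δ            -1.438       4.313
  eq         0.001215        5.08
  solve Keq expr → x = 1.438; check Q = 1.0790e+05
Then remove 1.391 M of B.
Step 2:
                    E           B
  init       0.001215       3.689
  Δ       -7.4881e-04    0.002246
  eq       4.6607e-04       3.691
  solve Keq expr → x = 7.4881e-04; check Q = 1.0790e+05

x = 7.4881e-04 M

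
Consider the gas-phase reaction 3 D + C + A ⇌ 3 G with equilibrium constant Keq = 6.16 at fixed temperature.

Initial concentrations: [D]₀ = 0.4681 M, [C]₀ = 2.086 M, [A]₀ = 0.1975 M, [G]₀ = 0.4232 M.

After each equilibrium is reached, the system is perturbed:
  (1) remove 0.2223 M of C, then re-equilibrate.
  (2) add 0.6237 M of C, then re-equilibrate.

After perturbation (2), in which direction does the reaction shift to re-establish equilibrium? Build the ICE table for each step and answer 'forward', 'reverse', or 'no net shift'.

Direction: forward

Q₀ = 1.794 vs Keq = 6.16 ⇒ Q<K, forward
Step 1:
                  D         C         A         G
  Initial    0.4681     2.086    0.1975    0.4232
  Change   -0.07963  -0.02654  -0.02654   0.07963
  Equil      0.3885     2.059     0.171    0.5028
  solve Keq expr → x = 0.02654; check Q = 6.16
Then remove 0.2223 M of C.
Step 2:
                  D         C         A         G
  Initial    0.3885     1.837     0.171    0.5028
  Change   0.007239  0.002413  0.002413 -0.007239
  Equil      0.3957      1.84    0.1734    0.4956
  solve Keq expr → x = -0.002413; check Q = 6.16
Then add 0.6237 M of C.
Step 3:
                  D         C         A         G
  Initial    0.3957     2.463    0.1734    0.4956
  Change   -0.01848 -0.006159 -0.006159   0.01848
  Equil      0.3772     2.457    0.1672    0.5141
  solve Keq expr → x = 0.006159; check Q = 6.16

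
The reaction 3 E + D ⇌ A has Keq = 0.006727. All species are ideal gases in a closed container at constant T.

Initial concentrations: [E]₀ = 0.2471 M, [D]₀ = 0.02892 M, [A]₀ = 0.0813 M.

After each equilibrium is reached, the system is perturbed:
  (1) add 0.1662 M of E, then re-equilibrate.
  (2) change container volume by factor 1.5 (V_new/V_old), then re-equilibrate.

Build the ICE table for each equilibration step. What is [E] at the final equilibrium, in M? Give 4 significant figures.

Q₀ = 186.3 vs Keq = 0.006727 ⇒ Q>K, reverse
Step 1:
                    E           D           A
  I            0.2471     0.02892      0.0813
  C            0.2436     0.08121    -0.08121
  E            0.4907      0.1101  8.7556e-05
  solve Keq expr → x = -0.08121; check Q = 0.006727
Then add 0.1662 M of E.
Step 2:
                    E           D           A
  I            0.6569      0.1101  8.7556e-05
  C       -3.6571e-04 -1.2190e-04  1.2190e-04
  E            0.6566        0.11  2.0946e-04
  solve Keq expr → x = 1.2190e-04; check Q = 0.006727
Then change container volume by factor 1.5 (V_new/V_old).
Step 3:
                    E           D           A
  I            0.4377     0.07334  1.3964e-04
  C        2.9438e-04  9.8126e-05 -9.8126e-05
  E             0.438     0.07344  4.1514e-05
  solve Keq expr → x = -9.8126e-05; check Q = 0.006727

[E]_eq = 0.438 M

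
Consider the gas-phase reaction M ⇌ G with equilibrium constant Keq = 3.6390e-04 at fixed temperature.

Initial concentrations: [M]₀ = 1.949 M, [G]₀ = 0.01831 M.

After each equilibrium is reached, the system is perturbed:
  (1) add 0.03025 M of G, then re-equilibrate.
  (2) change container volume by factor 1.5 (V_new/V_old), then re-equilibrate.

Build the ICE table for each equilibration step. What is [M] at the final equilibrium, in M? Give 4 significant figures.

[M]_eq = 1.331 M

Q₀ = 0.009395 vs Keq = 3.6390e-04 ⇒ Q>K, reverse
Step 1:
                  M         G
  Initial     1.949   0.01831
  Change    0.01759  -0.01759
  Equil       1.967 7.1564e-04
  solve Keq expr → x = -0.01759; check Q = 3.6390e-04
Then add 0.03025 M of G.
Step 2:
                  M         G
  Initial     1.967   0.03097
  Change    0.03024  -0.03024
  Equil       1.997 7.2665e-04
  solve Keq expr → x = -0.03024; check Q = 3.6390e-04
Then change container volume by factor 1.5 (V_new/V_old).
Step 3:
                  M         G
  Initial     1.331 4.8443e-04
  Change          0         0
  Equil       1.331 4.8443e-04
  solve Keq expr → x = 0; check Q = 3.6390e-04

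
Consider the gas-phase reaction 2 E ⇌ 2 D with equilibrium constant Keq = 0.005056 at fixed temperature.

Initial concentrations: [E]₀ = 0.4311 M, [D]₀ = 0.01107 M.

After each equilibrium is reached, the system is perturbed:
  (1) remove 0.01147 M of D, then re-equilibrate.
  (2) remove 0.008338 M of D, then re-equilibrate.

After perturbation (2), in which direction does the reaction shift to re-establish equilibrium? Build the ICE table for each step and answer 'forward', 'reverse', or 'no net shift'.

Direction: forward

Q₀ = 6.5939e-04 vs Keq = 0.005056 ⇒ Q<K, forward
Step 1:
                   E          D
  I           0.4311    0.01107
  C         -0.01828    0.01828
  E           0.4128    0.02935
  solve Keq expr → x = 0.009142; check Q = 0.005056
Then remove 0.01147 M of D.
Step 2:
                   E          D
  I           0.4128    0.01788
  C         -0.01071    0.01071
  E           0.4021    0.02859
  solve Keq expr → x = 0.005354; check Q = 0.005056
Then remove 0.008338 M of D.
Step 3:
                   E          D
  I           0.4021    0.02025
  C        -0.007784   0.007784
  E           0.3943    0.02804
  solve Keq expr → x = 0.003892; check Q = 0.005056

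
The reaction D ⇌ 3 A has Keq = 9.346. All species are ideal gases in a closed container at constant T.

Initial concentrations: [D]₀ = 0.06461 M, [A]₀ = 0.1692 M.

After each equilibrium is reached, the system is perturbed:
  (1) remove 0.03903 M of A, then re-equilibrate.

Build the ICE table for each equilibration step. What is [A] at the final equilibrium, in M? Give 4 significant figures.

Q₀ = 0.07497 vs Keq = 9.346 ⇒ Q<K, forward
Step 1:
                  D         A
  init      0.06461    0.1692
  Δ        -0.06005    0.1801
  eq       0.004562    0.3493
  solve Keq expr → x = 0.06005; check Q = 9.346
Then remove 0.03903 M of A.
Step 2:
                  D         A
  init     0.004562    0.3103
  Δ       -0.001247  0.003742
  eq       0.003314    0.3141
  solve Keq expr → x = 0.001247; check Q = 9.346

[A]_eq = 0.3141 M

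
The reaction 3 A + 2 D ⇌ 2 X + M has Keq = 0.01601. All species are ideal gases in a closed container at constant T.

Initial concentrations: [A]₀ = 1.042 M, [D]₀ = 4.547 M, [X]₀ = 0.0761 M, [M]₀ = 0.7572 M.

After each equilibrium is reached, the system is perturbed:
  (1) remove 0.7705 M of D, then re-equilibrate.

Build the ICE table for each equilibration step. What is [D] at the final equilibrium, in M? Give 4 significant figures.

Q₀ = 1.8747e-04 vs Keq = 0.01601 ⇒ Q<K, forward
Step 1:
                    A           D           X           M
  I             1.042       4.547      0.0761      0.7572
  C           -0.3678     -0.2452      0.2452      0.1226
  E            0.6742       4.302      0.3213      0.8798
  solve Keq expr → x = 0.1226; check Q = 0.01601
Then remove 0.7705 M of D.
Step 2:
                    A           D           X           M
  I            0.6742       3.531      0.3213      0.8798
  C           0.04192     0.02795    -0.02795    -0.01397
  E            0.7162       3.559      0.2933      0.8658
  solve Keq expr → x = -0.01397; check Q = 0.01601

[D]_eq = 3.559 M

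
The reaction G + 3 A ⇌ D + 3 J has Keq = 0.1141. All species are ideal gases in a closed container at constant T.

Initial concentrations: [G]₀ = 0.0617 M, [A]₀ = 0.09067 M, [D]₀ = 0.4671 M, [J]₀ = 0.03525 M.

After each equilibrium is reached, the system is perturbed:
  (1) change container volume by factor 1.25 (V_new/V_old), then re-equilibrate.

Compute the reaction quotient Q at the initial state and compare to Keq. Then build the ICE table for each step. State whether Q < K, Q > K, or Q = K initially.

Q₀ = 0.4448 vs Keq = 0.1141 ⇒ Q>K, reverse
Step 1:
                    G           A           D           J
  I            0.0617     0.09067      0.4671     0.03525
  C          0.003303     0.00991   -0.003303    -0.00991
  E             0.065      0.1006      0.4638     0.02534
  solve Keq expr → x = -0.003303; check Q = 0.1141
Then change container volume by factor 1.25 (V_new/V_old).
Step 2:
                    G           A           D           J
  I             0.052     0.08046       0.371     0.02027
  C                 0           0           0           0
  E             0.052     0.08046       0.371     0.02027
  solve Keq expr → x = 0; check Q = 0.1141

Q₀ = 0.4448; Q > K (proceeds reverse)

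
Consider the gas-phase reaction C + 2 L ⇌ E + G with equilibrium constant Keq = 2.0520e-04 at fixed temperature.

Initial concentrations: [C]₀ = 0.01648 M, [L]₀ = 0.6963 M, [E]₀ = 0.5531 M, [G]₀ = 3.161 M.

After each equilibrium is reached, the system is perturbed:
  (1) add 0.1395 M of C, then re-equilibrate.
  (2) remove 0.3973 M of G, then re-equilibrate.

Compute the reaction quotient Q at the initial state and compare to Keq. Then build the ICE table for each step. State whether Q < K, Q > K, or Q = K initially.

Q₀ = 218.8; Q > K (proceeds reverse)

Q₀ = 218.8 vs Keq = 2.0520e-04 ⇒ Q>K, reverse
Step 1:
                  C         L         E         G
  I         0.01648    0.6963    0.5531     3.161
  C           0.553     1.106    -0.553    -0.553
  E          0.5694     1.802 1.4552e-04     2.608
  solve Keq expr → x = -0.553; check Q = 2.0520e-04
Then add 0.1395 M of C.
Step 2:
                  C         L         E         G
  I          0.7089     1.802 1.4552e-04     2.608
  C       -3.5623e-05 -7.1246e-05 3.5623e-05 3.5623e-05
  E          0.7089     1.802 1.8114e-04     2.608
  solve Keq expr → x = 3.5623e-05; check Q = 2.0520e-04
Then remove 0.3973 M of G.
Step 3:
                  C         L         E         G
  I          0.7089     1.802 1.8114e-04     2.211
  C       -3.2524e-05 -6.5049e-05 3.2524e-05 3.2524e-05
  E          0.7089     1.802 2.1367e-04     2.211
  solve Keq expr → x = 3.2524e-05; check Q = 2.0520e-04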